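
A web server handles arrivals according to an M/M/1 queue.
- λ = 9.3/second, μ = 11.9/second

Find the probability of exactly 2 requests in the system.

ρ = λ/μ = 9.3/11.9 = 0.7815
P(n) = (1-ρ)ρⁿ
P(2) = (1-0.7815) × 0.7815^2
P(2) = 0.2185 × 0.6107
P(2) = 0.1334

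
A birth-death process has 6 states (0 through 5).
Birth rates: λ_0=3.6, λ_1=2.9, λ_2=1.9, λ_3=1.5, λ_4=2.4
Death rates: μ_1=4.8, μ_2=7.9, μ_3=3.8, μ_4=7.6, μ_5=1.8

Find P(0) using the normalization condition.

Ratios P(n)/P(0) = (λ₀···λₙ₋₁)/(μ₁···μₙ):
P(1)/P(0) = (3.6)/(4.8) = 0.7500
P(2)/P(0) = (3.6×2.9)/(4.8×7.9) = 0.2753
P(3)/P(0) = (3.6×2.9×1.9)/(4.8×7.9×3.8) = 0.1377
P(4)/P(0) = (3.6×2.9×1.9×1.5)/(4.8×7.9×3.8×7.6) = 0.02717
P(5)/P(0) = (3.6×2.9×1.9×1.5×2.4)/(4.8×7.9×3.8×7.6×1.8) = 0.03623

Normalization: ∑ P(n) = 1
P(0) × (1.0000 + 0.7500 + 0.2753 + 0.1377 + 0.02717 + 0.03623) = 1
P(0) × 2.2264 = 1
P(0) = 1/2.2264 = 0.4492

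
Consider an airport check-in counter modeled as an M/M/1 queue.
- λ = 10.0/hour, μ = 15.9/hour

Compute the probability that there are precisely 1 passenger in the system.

ρ = λ/μ = 10.0/15.9 = 0.6289
P(n) = (1-ρ)ρⁿ
P(1) = (1-0.6289) × 0.6289^1
P(1) = 0.3711 × 0.6289
P(1) = 0.2334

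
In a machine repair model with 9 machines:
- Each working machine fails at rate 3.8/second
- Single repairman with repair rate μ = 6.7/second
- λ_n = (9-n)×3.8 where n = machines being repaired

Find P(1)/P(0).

P(1)/P(0) = ∏_{i=0}^{1-1} λ_i/μ_{i+1}
= (9-0)×3.8/6.7
= 5.1045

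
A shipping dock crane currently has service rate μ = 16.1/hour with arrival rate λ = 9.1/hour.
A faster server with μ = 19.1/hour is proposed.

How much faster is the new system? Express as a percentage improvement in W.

System 1: ρ₁ = 9.1/16.1 = 0.5652, W₁ = 1/(16.1-9.1) = 0.14286
System 2: ρ₂ = 9.1/19.1 = 0.4764, W₂ = 1/(19.1-9.1) = 0.10000
Improvement: (W₁-W₂)/W₁ = (0.14286-0.10000)/0.14286 = 30.00%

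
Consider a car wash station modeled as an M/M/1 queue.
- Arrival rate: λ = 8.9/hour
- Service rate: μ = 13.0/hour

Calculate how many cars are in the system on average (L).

ρ = λ/μ = 8.9/13.0 = 0.6846
For M/M/1: L = λ/(μ-λ)
L = 8.9/(13.0-8.9) = 8.9/4.10
L = 2.1707 cars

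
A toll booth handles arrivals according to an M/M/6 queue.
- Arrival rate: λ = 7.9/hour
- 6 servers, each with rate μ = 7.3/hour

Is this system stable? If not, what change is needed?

Stability requires ρ = λ/(cμ) < 1
ρ = 7.9/(6 × 7.3) = 7.9/43.80 = 0.1804
Since 0.1804 < 1, the system is STABLE.
The servers are busy 18.04% of the time.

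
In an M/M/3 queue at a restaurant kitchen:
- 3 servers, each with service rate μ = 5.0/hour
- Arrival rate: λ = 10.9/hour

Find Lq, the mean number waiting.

Traffic intensity: ρ = λ/(cμ) = 10.9/(3×5.0) = 0.7267
Since ρ = 0.7267 < 1, system is stable.
Offered load a = λ/μ = cρ = 10.9/5.0 = 2.1800
P₀ = [ Σₙ₌₀^2 aⁿ/n! + a^3/(3!(1-ρ)) ]⁻¹
Σ = a^0/0! + a^1/1! + a^2/2! = 1.0000 + 2.1800 + 2.3762 = 5.5562
a^3/(3!(1-ρ)) = 10.3602/(6 × 0.273333) = 6.3172
P₀ = 1/(5.5562 + 6.3172) = 0.08422
Lq = P₀·a^3·ρ / (3!(1-ρ)²) = 0.08422 × 10.3602 × 0.7267 / (6 × 0.07471) = 1.4145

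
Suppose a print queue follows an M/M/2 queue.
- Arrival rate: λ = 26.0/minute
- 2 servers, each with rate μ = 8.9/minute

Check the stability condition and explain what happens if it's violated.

Stability requires ρ = λ/(cμ) < 1
ρ = 26.0/(2 × 8.9) = 26.0/17.80 = 1.4607
Since 1.4607 ≥ 1, the system is UNSTABLE.
Need c > λ/μ = 26.0/8.9 = 2.92.
Minimum servers needed: c = 3.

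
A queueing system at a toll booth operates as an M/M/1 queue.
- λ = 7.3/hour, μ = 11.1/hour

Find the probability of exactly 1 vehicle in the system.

ρ = λ/μ = 7.3/11.1 = 0.6577
P(n) = (1-ρ)ρⁿ
P(1) = (1-0.6577) × 0.6577^1
P(1) = 0.3423 × 0.6577
P(1) = 0.2251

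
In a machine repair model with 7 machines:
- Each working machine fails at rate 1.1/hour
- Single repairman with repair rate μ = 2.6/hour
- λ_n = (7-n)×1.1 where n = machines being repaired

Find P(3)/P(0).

P(3)/P(0) = ∏_{i=0}^{3-1} λ_i/μ_{i+1}
= (7-0)×1.1/2.6 × (7-1)×1.1/2.6 × (7-2)×1.1/2.6
= 15.9029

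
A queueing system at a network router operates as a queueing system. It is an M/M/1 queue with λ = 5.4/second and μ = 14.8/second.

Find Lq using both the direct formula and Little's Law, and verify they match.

Method 1 (direct): Lq = λ²/(μ(μ-λ)) = 29.16/(14.8 × 9.40) = 0.2096

Method 2 (Little's Law):
W = 1/(μ-λ) = 1/9.40 = 0.106383
Wq = W - 1/μ = 0.106383 - 0.0675676 = 0.03882
Lq = λWq = 5.4 × 0.03882 = 0.2096 ✔ (matches Method 1)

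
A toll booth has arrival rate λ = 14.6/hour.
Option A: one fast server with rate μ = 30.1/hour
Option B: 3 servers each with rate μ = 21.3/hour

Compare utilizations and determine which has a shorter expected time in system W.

Option A: single server μ = 30.1 (M/M/1)
  ρ_A = 14.6/30.1 = 0.4850
  W_A = 1/(μ-λ) = 1/(30.1-14.6) = 1/15.50 = 0.06452

Option B: 3 servers μ = 21.3 (M/M/3)
  ρ_B = λ/(cμ) = 14.6/(3×21.3) = 0.2285
  Offered load a = λ/μ = cρ = 14.6/21.3 = 0.6854
  P₀ = [ Σₙ₌₀^2 aⁿ/n! + a^3/(3!(1-ρ)) ]⁻¹
  Σ = a^0/0! + a^1/1! + a^2/2! = 1.0000 + 0.68545 + 0.23492 = 1.9204
  a^3/(3!(1-ρ)) = 0.32205/(6 × 0.77152) = 0.06957
  P₀ = 1/(1.9204 + 0.06957) = 0.5025
  Lq = P₀·a^3·ρ / (3!(1-ρ)²) = 0.5025 × 0.3220 × 0.2285 / (6 × 0.5952) = 0.01035
  Wq_B = Lq/λ = 0.01035356/14.6 = 0.0007091
  W_B = Wq_B + 1/μ = 0.0007091 + 0.04695 = 0.04766

Since W_B = 0.04766 < W_A = 0.06452, Option B (multiple servers) has the shorter time in system.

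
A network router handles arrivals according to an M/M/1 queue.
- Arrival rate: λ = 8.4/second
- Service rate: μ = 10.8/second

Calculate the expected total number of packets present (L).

ρ = λ/μ = 8.4/10.8 = 0.7778
For M/M/1: L = λ/(μ-λ)
L = 8.4/(10.8-8.4) = 8.4/2.40
L = 3.5000 packets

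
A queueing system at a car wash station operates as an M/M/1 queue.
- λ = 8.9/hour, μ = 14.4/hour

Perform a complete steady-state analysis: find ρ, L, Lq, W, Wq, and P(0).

Step 1: ρ = λ/μ = 8.9/14.4 = 0.6181
Step 2: L = λ/(μ-λ) = 8.9/5.50 = 1.6182
Step 3: Lq = λ²/(μ(μ-λ)) = 79.21/(14.4×5.50) = 1.0001
Step 4: W = 1/(μ-λ) = 1/5.50 = 0.18182
Step 5: Wq = λ/(μ(μ-λ)) = 8.9/(14.4×5.50) = 0.1124
Step 6: P(0) = 1-ρ = 0.3819
Verify: L = λW = 8.9×0.18182 = 1.6182 ✔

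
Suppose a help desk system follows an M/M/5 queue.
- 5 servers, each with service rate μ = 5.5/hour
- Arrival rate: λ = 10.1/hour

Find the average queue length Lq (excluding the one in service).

Traffic intensity: ρ = λ/(cμ) = 10.1/(5×5.5) = 0.3673
Since ρ = 0.3673 < 1, system is stable.
Offered load a = λ/μ = cρ = 10.1/5.5 = 1.8364
P₀ = [ Σₙ₌₀^4 aⁿ/n! + a^5/(5!(1-ρ)) ]⁻¹
Σ = a^0/0! + a^1/1! + a^2/2! + a^3/3! + a^4/4! = 1.0000 + 1.8364 + 1.6861 + 1.0321 + 0.4738 = 6.0284
a^5/(5!(1-ρ)) = 20.8830/(120 × 0.63273) = 0.2750
P₀ = 1/(6.0284 + 0.2750) = 0.1586
Lq = P₀·a^5·ρ / (5!(1-ρ)²) = 0.1586 × 20.8830 × 0.3673 / (120 × 0.4003) = 0.02533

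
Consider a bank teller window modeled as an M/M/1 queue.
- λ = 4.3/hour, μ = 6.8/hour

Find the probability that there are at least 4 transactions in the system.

ρ = λ/μ = 4.3/6.8 = 0.6324
P(N ≥ n) = ρⁿ
P(N ≥ 4) = 0.6324^4
P(N ≥ 4) = 0.1599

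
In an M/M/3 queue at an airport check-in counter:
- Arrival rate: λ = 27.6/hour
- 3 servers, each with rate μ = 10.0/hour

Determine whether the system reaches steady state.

Stability requires ρ = λ/(cμ) < 1
ρ = 27.6/(3 × 10.0) = 27.6/30.00 = 0.9200
Since 0.9200 < 1, the system is STABLE.
The servers are busy 92.00% of the time.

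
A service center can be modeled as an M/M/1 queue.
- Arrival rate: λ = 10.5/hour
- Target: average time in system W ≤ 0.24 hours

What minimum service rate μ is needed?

For M/M/1: W = 1/(μ-λ)
Need W ≤ 0.24, so 1/(μ-λ) ≤ 0.24
μ - λ ≥ 1/0.24 = 4.1667
μ ≥ 10.5 + 4.1667 = 14.6667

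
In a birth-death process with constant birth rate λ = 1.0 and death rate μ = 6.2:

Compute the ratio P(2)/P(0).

For constant rates: P(n)/P(0) = (λ/μ)^n
P(2)/P(0) = (1.0/6.2)^2 = 0.16129^2 = 0.02601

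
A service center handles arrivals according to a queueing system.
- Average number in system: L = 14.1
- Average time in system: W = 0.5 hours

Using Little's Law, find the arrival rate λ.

Little's Law: L = λW, so λ = L/W
λ = 14.1/0.5 = 28.2000 customers/hour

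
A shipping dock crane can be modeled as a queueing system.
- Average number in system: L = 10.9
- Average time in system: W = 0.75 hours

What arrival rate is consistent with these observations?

Little's Law: L = λW, so λ = L/W
λ = 10.9/0.75 = 14.5333 containers/hour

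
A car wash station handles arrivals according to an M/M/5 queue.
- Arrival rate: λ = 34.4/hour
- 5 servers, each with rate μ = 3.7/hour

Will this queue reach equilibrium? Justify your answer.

Stability requires ρ = λ/(cμ) < 1
ρ = 34.4/(5 × 3.7) = 34.4/18.50 = 1.8595
Since 1.8595 ≥ 1, the system is UNSTABLE.
Need c > λ/μ = 34.4/3.7 = 9.30.
Minimum servers needed: c = 10.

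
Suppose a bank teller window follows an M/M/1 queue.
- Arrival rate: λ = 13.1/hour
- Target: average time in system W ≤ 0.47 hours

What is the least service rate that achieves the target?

For M/M/1: W = 1/(μ-λ)
Need W ≤ 0.47, so 1/(μ-λ) ≤ 0.47
μ - λ ≥ 1/0.47 = 2.1277
μ ≥ 13.1 + 2.1277 = 15.2277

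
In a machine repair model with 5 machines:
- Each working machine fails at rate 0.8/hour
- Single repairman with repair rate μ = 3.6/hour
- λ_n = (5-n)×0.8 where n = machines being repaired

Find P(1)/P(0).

P(1)/P(0) = ∏_{i=0}^{1-1} λ_i/μ_{i+1}
= (5-0)×0.8/3.6
= 1.1111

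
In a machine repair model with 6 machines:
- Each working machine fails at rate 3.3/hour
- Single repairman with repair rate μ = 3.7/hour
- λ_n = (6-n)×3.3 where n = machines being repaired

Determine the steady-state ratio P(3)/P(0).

P(3)/P(0) = ∏_{i=0}^{3-1} λ_i/μ_{i+1}
= (6-0)×3.3/3.7 × (6-1)×3.3/3.7 × (6-2)×3.3/3.7
= 85.1369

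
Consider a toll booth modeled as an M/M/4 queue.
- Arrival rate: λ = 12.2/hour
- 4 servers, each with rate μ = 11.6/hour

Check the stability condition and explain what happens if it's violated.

Stability requires ρ = λ/(cμ) < 1
ρ = 12.2/(4 × 11.6) = 12.2/46.40 = 0.2629
Since 0.2629 < 1, the system is STABLE.
The servers are busy 26.29% of the time.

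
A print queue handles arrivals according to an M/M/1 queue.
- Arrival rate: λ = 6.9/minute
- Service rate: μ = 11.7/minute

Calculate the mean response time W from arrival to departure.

First, compute utilization: ρ = λ/μ = 6.9/11.7 = 0.5897
For M/M/1: W = 1/(μ-λ)
W = 1/(11.7-6.9) = 1/4.80
W = 0.2083 minutes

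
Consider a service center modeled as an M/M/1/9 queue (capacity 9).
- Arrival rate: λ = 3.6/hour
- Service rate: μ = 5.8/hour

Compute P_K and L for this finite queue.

ρ = λ/μ = 3.6/5.8 = 0.62069
P₀ = (1-ρ)/(1-ρ^(K+1)) = (1-0.62069)/(1-0.62069^10) = 0.3793/0.9915 = 0.3826
P_K = P₀×ρ^K = 0.38256 × 0.62069^9 = 0.38256 × 0.013673 = 0.005231
Blocking probability P_9 = 0.005231 (0.52%)
L = ρ[1 - (K+1)ρ^K + Kρ^(K+1)] / [(1-ρ)(1-ρ^(K+1))]
L = 0.62069 × (1 - 10×0.01367 + 9×0.008487) / ((1 - 0.62069) × (1 - 0.008487)) = 1.5508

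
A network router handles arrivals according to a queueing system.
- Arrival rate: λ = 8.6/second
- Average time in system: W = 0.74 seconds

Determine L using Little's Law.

Little's Law: L = λW
L = 8.6 × 0.74 = 6.3640 packets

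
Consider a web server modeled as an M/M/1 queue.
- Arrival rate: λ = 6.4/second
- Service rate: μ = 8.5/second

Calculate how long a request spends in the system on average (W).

First, compute utilization: ρ = λ/μ = 6.4/8.5 = 0.7529
For M/M/1: W = 1/(μ-λ)
W = 1/(8.5-6.4) = 1/2.10
W = 0.4762 seconds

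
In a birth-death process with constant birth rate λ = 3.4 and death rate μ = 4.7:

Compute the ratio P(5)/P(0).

For constant rates: P(n)/P(0) = (λ/μ)^n
P(5)/P(0) = (3.4/4.7)^5 = 0.7234^5 = 0.1981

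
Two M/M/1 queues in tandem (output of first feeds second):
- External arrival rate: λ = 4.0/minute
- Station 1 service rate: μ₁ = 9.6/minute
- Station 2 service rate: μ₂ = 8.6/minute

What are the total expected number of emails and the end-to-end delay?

By Jackson's theorem, each station behaves as independent M/M/1.
Station 1: ρ₁ = 4.0/9.6 = 0.4167, L₁ = ρ₁/(1-ρ₁) = λ/(μ₁-λ) = 4.0/5.60 = 0.7143
Station 2: ρ₂ = 4.0/8.6 = 0.4651, L₂ = ρ₂/(1-ρ₂) = λ/(μ₂-λ) = 4.0/4.60 = 0.8696
Total: L = L₁ + L₂ = 0.7143 + 0.8696 = 1.5839
W = L/λ = 1.5839/4.0 = 0.3960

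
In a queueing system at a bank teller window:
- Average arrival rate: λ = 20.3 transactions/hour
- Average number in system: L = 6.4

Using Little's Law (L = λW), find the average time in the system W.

Little's Law: L = λW, so W = L/λ
W = 6.4/20.3 = 0.3153 hours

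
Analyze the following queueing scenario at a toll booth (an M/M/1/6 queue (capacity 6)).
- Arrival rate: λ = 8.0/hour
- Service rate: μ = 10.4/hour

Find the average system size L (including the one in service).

ρ = λ/μ = 8.0/10.4 = 0.76923
P₀ = (1-ρ)/(1-ρ^(K+1)) = (1-0.76923)/(1-0.76923^7) = 0.23077/0.84063 = 0.2745
P_K = P₀×ρ^K = 0.27452 × 0.76923^6 = 0.27452 × 0.20717 = 0.05687
L = ρ[1 - (K+1)ρ^K + Kρ^(K+1)] / [(1-ρ)(1-ρ^(K+1))]
L = 0.76923 × (1 - 7×0.207175 + 6×0.159365) / ((1 - 0.76923) × (1 - 0.159365)) = 2.0063 vehicles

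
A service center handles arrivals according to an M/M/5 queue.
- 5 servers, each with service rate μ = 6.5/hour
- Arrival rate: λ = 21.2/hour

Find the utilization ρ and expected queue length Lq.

Traffic intensity: ρ = λ/(cμ) = 21.2/(5×6.5) = 0.6523
Since ρ = 0.6523 < 1, system is stable.
Offered load a = λ/μ = cρ = 21.2/6.5 = 3.2615
P₀ = [ Σₙ₌₀^4 aⁿ/n! + a^5/(5!(1-ρ)) ]⁻¹
Σ = a^0/0! + a^1/1! + a^2/2! + a^3/3! + a^4/4! = 1.0000 + 3.2615 + 5.3188 + 5.7825 + 4.7150 = 20.0778
a^5/(5!(1-ρ)) = 369.0732/(120 × 0.34769) = 8.8458
P₀ = 1/(20.0778 + 8.8458) = 0.03457
Lq = P₀·a^5·ρ / (5!(1-ρ)²) = 0.034574 × 369.0732 × 0.65231 / (120 × 0.12089) = 0.5738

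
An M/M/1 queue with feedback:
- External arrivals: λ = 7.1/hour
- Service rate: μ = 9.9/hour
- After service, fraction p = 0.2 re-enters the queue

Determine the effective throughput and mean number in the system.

Effective arrival rate: λ_eff = λ/(1-p) = 7.1/(1-0.2) = 7.1/0.80 = 8.8750
ρ = λ_eff/μ = 8.8750/9.9 = 0.8964646
L = ρ/(1-ρ) = 0.8964646/(1-0.8964646) = 8.6585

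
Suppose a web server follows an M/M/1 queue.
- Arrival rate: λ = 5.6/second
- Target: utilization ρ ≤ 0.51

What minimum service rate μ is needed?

ρ = λ/μ, so μ = λ/ρ
μ ≥ 5.6/0.51 = 10.9804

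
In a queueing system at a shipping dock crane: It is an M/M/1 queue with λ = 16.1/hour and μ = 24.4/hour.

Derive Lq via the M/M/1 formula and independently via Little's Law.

Method 1 (direct): Lq = λ²/(μ(μ-λ)) = 259.21/(24.4 × 8.30) = 1.2799

Method 2 (Little's Law):
W = 1/(μ-λ) = 1/8.30 = 0.120482
Wq = W - 1/μ = 0.120482 - 0.0409836 = 0.079498
Lq = λWq = 16.1 × 0.079498 = 1.2799 ✔ (matches Method 1)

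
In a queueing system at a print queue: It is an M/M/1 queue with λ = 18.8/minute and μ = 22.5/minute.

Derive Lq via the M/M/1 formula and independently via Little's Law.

Method 1 (direct): Lq = λ²/(μ(μ-λ)) = 353.44/(22.5 × 3.70) = 4.2455

Method 2 (Little's Law):
W = 1/(μ-λ) = 1/3.70 = 0.27027
Wq = W - 1/μ = 0.27027 - 0.044444 = 0.225826
Lq = λWq = 18.8 × 0.225826 = 4.2455 ✔ (matches Method 1)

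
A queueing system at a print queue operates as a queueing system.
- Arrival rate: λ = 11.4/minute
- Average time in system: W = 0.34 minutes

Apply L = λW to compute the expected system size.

Little's Law: L = λW
L = 11.4 × 0.34 = 3.8760 jobs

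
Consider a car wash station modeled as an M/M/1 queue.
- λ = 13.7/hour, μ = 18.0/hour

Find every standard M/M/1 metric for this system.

Step 1: ρ = λ/μ = 13.7/18.0 = 0.7611
Step 2: L = λ/(μ-λ) = 13.7/4.30 = 3.1860
Step 3: Lq = λ²/(μ(μ-λ)) = 187.69/(18.0×4.30) = 2.4249
Step 4: W = 1/(μ-λ) = 1/4.30 = 0.232558
Step 5: Wq = λ/(μ(μ-λ)) = 13.7/(18.0×4.30) = 0.1770
Step 6: P(0) = 1-ρ = 0.2389
Verify: L = λW = 13.7×0.232558 = 3.1860 ✔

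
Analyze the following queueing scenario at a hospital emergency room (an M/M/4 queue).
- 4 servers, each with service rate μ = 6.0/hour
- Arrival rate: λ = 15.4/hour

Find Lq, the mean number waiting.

Traffic intensity: ρ = λ/(cμ) = 15.4/(4×6.0) = 0.6417
Since ρ = 0.6417 < 1, system is stable.
Offered load a = λ/μ = cρ = 15.4/6.0 = 2.5667
P₀ = [ Σₙ₌₀^3 aⁿ/n! + a^4/(4!(1-ρ)) ]⁻¹
Σ = a^0/0! + a^1/1! + a^2/2! + a^3/3! = 1.0000 + 2.5667 + 3.2939 + 2.8181 = 9.6787
a^4/(4!(1-ρ)) = 43.3988/(24 × 0.35833) = 5.0464
P₀ = 1/(9.6787 + 5.0464) = 0.06791
Lq = P₀·a^4·ρ / (4!(1-ρ)²) = 0.06791 × 43.3988 × 0.6417 / (24 × 0.1284) = 0.6137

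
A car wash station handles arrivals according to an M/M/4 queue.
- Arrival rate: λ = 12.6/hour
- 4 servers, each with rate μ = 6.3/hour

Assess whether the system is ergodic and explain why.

Stability requires ρ = λ/(cμ) < 1
ρ = 12.6/(4 × 6.3) = 12.6/25.20 = 0.5000
Since 0.5000 < 1, the system is STABLE.
The servers are busy 50.00% of the time.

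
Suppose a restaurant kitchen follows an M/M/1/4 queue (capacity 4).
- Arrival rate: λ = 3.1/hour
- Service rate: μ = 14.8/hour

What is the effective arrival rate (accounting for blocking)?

ρ = λ/μ = 3.1/14.8 = 0.20946
P₀ = (1-ρ)/(1-ρ^(K+1)) = (1-0.20946)/(1-0.20946^5) = 0.79054/0.99960 = 0.7909
P_K = P₀×ρ^K = 0.7909 × 0.20946^4 = 0.7909 × 0.001925 = 0.001522
λ_eff = λ(1-P_K) = 3.1 × (1 - 0.001522) = 3.1 × 0.99848 = 3.0953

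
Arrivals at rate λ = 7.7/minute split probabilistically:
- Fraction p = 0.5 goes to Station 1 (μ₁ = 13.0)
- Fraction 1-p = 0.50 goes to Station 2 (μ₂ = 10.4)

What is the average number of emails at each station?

Effective rates: λ₁ = 7.7×0.5 = 3.85, λ₂ = 7.7×0.50 = 3.85
Station 1: ρ₁ = 3.85/13.0 = 0.29615, L₁ = ρ₁/(1-ρ₁) = 0.29615/(1-0.29615) = 0.4208
Station 2: ρ₂ = 3.85/10.4 = 0.3702, L₂ = ρ₂/(1-ρ₂) = 0.3702/(1-0.3702) = 0.5878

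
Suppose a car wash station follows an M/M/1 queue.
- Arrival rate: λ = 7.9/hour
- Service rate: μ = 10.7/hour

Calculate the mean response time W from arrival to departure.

First, compute utilization: ρ = λ/μ = 7.9/10.7 = 0.7383
For M/M/1: W = 1/(μ-λ)
W = 1/(10.7-7.9) = 1/2.80
W = 0.3571 hours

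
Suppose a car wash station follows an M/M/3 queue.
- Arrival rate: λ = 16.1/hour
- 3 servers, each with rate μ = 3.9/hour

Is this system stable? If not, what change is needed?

Stability requires ρ = λ/(cμ) < 1
ρ = 16.1/(3 × 3.9) = 16.1/11.70 = 1.3761
Since 1.3761 ≥ 1, the system is UNSTABLE.
Need c > λ/μ = 16.1/3.9 = 4.13.
Minimum servers needed: c = 5.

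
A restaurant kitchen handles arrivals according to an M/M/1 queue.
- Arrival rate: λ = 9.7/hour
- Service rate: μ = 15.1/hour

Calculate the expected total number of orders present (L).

ρ = λ/μ = 9.7/15.1 = 0.6424
For M/M/1: L = λ/(μ-λ)
L = 9.7/(15.1-9.7) = 9.7/5.40
L = 1.7963 orders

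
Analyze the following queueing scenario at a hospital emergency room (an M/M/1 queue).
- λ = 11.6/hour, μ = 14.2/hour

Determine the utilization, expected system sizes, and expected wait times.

Step 1: ρ = λ/μ = 11.6/14.2 = 0.8169
Step 2: L = λ/(μ-λ) = 11.6/2.60 = 4.4615
Step 3: Lq = λ²/(μ(μ-λ)) = 134.56/(14.2×2.60) = 3.6446
Step 4: W = 1/(μ-λ) = 1/2.60 = 0.384615
Step 5: Wq = λ/(μ(μ-λ)) = 11.6/(14.2×2.60) = 0.3142
Step 6: P(0) = 1-ρ = 0.1831
Verify: L = λW = 11.6×0.384615 = 4.4615 ✔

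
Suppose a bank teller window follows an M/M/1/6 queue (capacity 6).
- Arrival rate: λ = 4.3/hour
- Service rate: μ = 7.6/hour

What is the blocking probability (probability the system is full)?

ρ = λ/μ = 4.3/7.6 = 0.5658
P₀ = (1-ρ)/(1-ρ^(K+1)) = (1-0.5658)/(1-0.5658^7) = 0.4342/0.9814 = 0.4424
P_K = P₀×ρ^K = 0.44241 × 0.5658^6 = 0.44241 × 0.032808 = 0.01451
Blocking probability = 1.45%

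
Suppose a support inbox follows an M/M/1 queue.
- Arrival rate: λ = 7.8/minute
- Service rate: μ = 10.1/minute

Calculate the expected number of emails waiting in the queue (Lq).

ρ = λ/μ = 7.8/10.1 = 0.7723
For M/M/1: Lq = λ²/(μ(μ-λ))
Lq = 60.84/(10.1 × 2.30)
Lq = 2.6190 emails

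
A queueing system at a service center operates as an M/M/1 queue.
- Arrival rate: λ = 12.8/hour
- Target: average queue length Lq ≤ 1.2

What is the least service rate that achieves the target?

For M/M/1: Lq = λ²/(μ(μ-λ))
Need Lq ≤ 1.2, i.e. μ(μ-λ) ≥ λ²/1.2
μ² - 12.8μ - 163.84/1.2 ≥ 0  →  μ² - 12.8μ - 136.53333 ≥ 0
Quadratic formula (positive root): μ = [λ + √(λ² + 4×136.53333)]/2
Discriminant: 163.84 + 4×136.53333 = 709.9733, √709.9733 = 26.6453
μ ≥ (12.8 + 26.6453)/2 = 19.7227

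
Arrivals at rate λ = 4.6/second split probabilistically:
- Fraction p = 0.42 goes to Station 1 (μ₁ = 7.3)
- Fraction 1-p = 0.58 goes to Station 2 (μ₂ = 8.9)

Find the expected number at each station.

Effective rates: λ₁ = 4.6×0.42 = 1.932, λ₂ = 4.6×0.58 = 2.668
Station 1: ρ₁ = 1.932/7.3 = 0.26466, L₁ = ρ₁/(1-ρ₁) = 0.26466/(1-0.26466) = 0.3599
Station 2: ρ₂ = 2.668/8.9 = 0.29978, L₂ = ρ₂/(1-ρ₂) = 0.29978/(1-0.29978) = 0.4281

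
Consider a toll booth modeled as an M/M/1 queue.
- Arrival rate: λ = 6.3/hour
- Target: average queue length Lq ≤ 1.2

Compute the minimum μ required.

For M/M/1: Lq = λ²/(μ(μ-λ))
Need Lq ≤ 1.2, i.e. μ(μ-λ) ≥ λ²/1.2
μ² - 6.3μ - 39.69/1.2 ≥ 0  →  μ² - 6.3μ - 33.0750 ≥ 0
Quadratic formula (positive root): μ = [λ + √(λ² + 4×33.0750)]/2
Discriminant: 39.69 + 4×33.0750 = 171.9900, √171.9900 = 13.114496
μ ≥ (6.3 + 13.114496)/2 = 9.7072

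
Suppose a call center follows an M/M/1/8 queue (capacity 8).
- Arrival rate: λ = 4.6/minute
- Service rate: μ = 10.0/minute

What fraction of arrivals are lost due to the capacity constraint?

ρ = λ/μ = 4.6/10.0 = 0.4600
P₀ = (1-ρ)/(1-ρ^(K+1)) = (1-0.4600)/(1-0.4600^9) = 0.5400/0.9991 = 0.5405
P_K = P₀×ρ^K = 0.5405 × 0.4600^8 = 0.5405 × 0.002005 = 0.001084
Blocking probability = 0.11%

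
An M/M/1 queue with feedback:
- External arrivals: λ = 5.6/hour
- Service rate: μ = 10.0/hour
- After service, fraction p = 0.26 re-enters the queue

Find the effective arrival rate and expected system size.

Effective arrival rate: λ_eff = λ/(1-p) = 5.6/(1-0.26) = 5.6/0.74 = 7.56757
ρ = λ_eff/μ = 7.56757/10.0 = 0.756757
L = ρ/(1-ρ) = 0.756757/(1-0.756757) = 3.1111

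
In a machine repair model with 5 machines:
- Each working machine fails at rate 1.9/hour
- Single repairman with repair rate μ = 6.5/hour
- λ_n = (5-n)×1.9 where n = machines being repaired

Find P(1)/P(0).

P(1)/P(0) = ∏_{i=0}^{1-1} λ_i/μ_{i+1}
= (5-0)×1.9/6.5
= 1.4615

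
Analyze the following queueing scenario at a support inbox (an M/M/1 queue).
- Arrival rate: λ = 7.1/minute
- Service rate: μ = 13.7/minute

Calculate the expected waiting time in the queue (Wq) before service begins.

First, compute utilization: ρ = λ/μ = 7.1/13.7 = 0.5182
For M/M/1: Wq = λ/(μ(μ-λ))
Wq = 7.1/(13.7 × (13.7-7.1))
Wq = 7.1/(13.7 × 6.60)
Wq = 0.07852 minutes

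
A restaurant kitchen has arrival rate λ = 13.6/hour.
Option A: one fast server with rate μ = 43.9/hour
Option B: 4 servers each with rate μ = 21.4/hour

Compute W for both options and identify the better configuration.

Option A: single server μ = 43.9 (M/M/1)
  ρ_A = 13.6/43.9 = 0.3098
  W_A = 1/(μ-λ) = 1/(43.9-13.6) = 1/30.30 = 0.03300

Option B: 4 servers μ = 21.4 (M/M/4)
  ρ_B = λ/(cμ) = 13.6/(4×21.4) = 0.1589
  Offered load a = λ/μ = cρ = 13.6/21.4 = 0.6355
  P₀ = [ Σₙ₌₀^3 aⁿ/n! + a^4/(4!(1-ρ)) ]⁻¹
  Σ = a^0/0! + a^1/1! + a^2/2! + a^3/3! = 1.0000 + 0.6355 + 0.2019 + 0.04278 = 1.8802
  a^4/(4!(1-ρ)) = 0.1631/(24 × 0.8411) = 0.008080
  P₀ = 1/(1.8802 + 0.008080) = 0.5296
  Lq = P₀·a^4·ρ / (4!(1-ρ)²) = 0.5296 × 0.1631 × 0.1589 / (24 × 0.7075) = 0.0008083
  Wq_B = Lq/λ = 0.0008083/13.6 = 0.00005943
  W_B = Wq_B + 1/μ = 0.00005943 + 0.04673 = 0.04679

Since W_A = 0.03300 < W_B = 0.04679, Option A (single fast server) has the shorter time in system.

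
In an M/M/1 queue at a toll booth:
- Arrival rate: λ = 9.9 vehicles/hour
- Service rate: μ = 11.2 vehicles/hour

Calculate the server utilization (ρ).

Server utilization: ρ = λ/μ
ρ = 9.9/11.2 = 0.8839
The server is busy 88.39% of the time.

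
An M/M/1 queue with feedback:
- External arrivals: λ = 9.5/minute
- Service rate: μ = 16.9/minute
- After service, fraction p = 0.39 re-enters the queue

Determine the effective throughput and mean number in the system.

Effective arrival rate: λ_eff = λ/(1-p) = 9.5/(1-0.39) = 9.5/0.61 = 15.57377
ρ = λ_eff/μ = 15.57377/16.9 = 0.921525
L = ρ/(1-ρ) = 0.921525/(1-0.921525) = 11.7429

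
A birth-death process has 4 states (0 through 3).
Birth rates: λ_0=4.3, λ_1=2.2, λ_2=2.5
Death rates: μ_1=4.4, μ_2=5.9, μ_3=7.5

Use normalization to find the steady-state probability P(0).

Ratios P(n)/P(0) = (λ₀···λₙ₋₁)/(μ₁···μₙ):
P(1)/P(0) = (4.3)/(4.4) = 0.977273
P(2)/P(0) = (4.3×2.2)/(4.4×5.9) = 0.364407
P(3)/P(0) = (4.3×2.2×2.5)/(4.4×5.9×7.5) = 0.121469

Normalization: ∑ P(n) = 1
P(0) × (1.00000 + 0.977273 + 0.364407 + 0.121469) = 1
P(0) × 2.4631 = 1
P(0) = 1/2.4631 = 0.4060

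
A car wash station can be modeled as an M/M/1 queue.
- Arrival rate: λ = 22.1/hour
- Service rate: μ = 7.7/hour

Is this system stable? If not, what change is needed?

Stability requires ρ = λ/(cμ) < 1
ρ = 22.1/(1 × 7.7) = 22.1/7.70 = 2.8701
Since 2.8701 ≥ 1, the system is UNSTABLE.
Queue grows without bound. Need μ > λ = 22.1.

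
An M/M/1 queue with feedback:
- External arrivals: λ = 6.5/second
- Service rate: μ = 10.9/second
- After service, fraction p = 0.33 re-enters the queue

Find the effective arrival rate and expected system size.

Effective arrival rate: λ_eff = λ/(1-p) = 6.5/(1-0.33) = 6.5/0.67 = 9.70149
ρ = λ_eff/μ = 9.70149/10.9 = 0.890045
L = ρ/(1-ρ) = 0.890045/(1-0.890045) = 8.0946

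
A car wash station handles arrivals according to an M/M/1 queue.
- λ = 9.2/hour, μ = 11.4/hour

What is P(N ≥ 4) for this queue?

ρ = λ/μ = 9.2/11.4 = 0.80702
P(N ≥ n) = ρⁿ
P(N ≥ 4) = 0.80702^4
P(N ≥ 4) = 0.4242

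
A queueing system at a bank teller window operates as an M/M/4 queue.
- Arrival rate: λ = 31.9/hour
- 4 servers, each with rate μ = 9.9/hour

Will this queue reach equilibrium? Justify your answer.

Stability requires ρ = λ/(cμ) < 1
ρ = 31.9/(4 × 9.9) = 31.9/39.60 = 0.8056
Since 0.8056 < 1, the system is STABLE.
The servers are busy 80.56% of the time.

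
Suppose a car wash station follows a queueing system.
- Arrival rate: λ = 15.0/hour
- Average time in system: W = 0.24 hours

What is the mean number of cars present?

Little's Law: L = λW
L = 15.0 × 0.24 = 3.6000 cars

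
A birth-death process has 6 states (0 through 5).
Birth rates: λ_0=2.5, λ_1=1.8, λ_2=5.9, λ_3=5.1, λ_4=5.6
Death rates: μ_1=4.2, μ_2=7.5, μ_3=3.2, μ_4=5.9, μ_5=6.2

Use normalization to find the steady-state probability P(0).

Ratios P(n)/P(0) = (λ₀···λₙ₋₁)/(μ₁···μₙ):
P(1)/P(0) = (2.5)/(4.2) = 0.5952
P(2)/P(0) = (2.5×1.8)/(4.2×7.5) = 0.1429
P(3)/P(0) = (2.5×1.8×5.9)/(4.2×7.5×3.2) = 0.2634
P(4)/P(0) = (2.5×1.8×5.9×5.1)/(4.2×7.5×3.2×5.9) = 0.2277
P(5)/P(0) = (2.5×1.8×5.9×5.1×5.6)/(4.2×7.5×3.2×5.9×6.2) = 0.2056

Normalization: ∑ P(n) = 1
P(0) × (1.0000 + 0.5952 + 0.1429 + 0.2634 + 0.2277 + 0.2056) = 1
P(0) × 2.4348 = 1
P(0) = 1/2.4348 = 0.4107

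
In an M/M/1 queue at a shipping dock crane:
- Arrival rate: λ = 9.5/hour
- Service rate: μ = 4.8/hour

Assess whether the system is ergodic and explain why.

Stability requires ρ = λ/(cμ) < 1
ρ = 9.5/(1 × 4.8) = 9.5/4.80 = 1.9792
Since 1.9792 ≥ 1, the system is UNSTABLE.
Queue grows without bound. Need μ > λ = 9.5.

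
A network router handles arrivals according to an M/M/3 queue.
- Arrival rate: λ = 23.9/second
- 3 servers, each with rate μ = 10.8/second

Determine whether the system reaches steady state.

Stability requires ρ = λ/(cμ) < 1
ρ = 23.9/(3 × 10.8) = 23.9/32.40 = 0.7377
Since 0.7377 < 1, the system is STABLE.
The servers are busy 73.77% of the time.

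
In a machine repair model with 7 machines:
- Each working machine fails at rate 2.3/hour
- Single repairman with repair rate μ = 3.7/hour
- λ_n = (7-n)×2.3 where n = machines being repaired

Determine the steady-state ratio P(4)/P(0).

P(4)/P(0) = ∏_{i=0}^{4-1} λ_i/μ_{i+1}
= (7-0)×2.3/3.7 × (7-1)×2.3/3.7 × (7-2)×2.3/3.7 × (7-3)×2.3/3.7
= 125.4249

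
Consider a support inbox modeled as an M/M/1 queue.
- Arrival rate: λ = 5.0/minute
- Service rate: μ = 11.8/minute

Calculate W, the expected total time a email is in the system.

First, compute utilization: ρ = λ/μ = 5.0/11.8 = 0.4237
For M/M/1: W = 1/(μ-λ)
W = 1/(11.8-5.0) = 1/6.80
W = 0.1471 minutes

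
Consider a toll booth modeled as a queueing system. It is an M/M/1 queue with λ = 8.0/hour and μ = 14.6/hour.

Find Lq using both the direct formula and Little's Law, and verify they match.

Method 1 (direct): Lq = λ²/(μ(μ-λ)) = 64.00/(14.6 × 6.60) = 0.6642

Method 2 (Little's Law):
W = 1/(μ-λ) = 1/6.60 = 0.151515
Wq = W - 1/μ = 0.151515 - 0.0684932 = 0.08302
Lq = λWq = 8.0 × 0.08302 = 0.6642 ✔ (matches Method 1)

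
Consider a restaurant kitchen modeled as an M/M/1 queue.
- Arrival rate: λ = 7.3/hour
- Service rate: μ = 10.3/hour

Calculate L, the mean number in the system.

ρ = λ/μ = 7.3/10.3 = 0.7087
For M/M/1: L = λ/(μ-λ)
L = 7.3/(10.3-7.3) = 7.3/3.00
L = 2.4333 orders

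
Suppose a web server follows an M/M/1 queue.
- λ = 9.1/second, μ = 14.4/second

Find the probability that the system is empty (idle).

ρ = λ/μ = 9.1/14.4 = 0.6319
P(0) = 1 - ρ = 1 - 0.6319 = 0.3681
The server is idle 36.81% of the time.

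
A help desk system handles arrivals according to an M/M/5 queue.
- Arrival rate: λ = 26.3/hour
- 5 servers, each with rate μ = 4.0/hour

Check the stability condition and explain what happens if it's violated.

Stability requires ρ = λ/(cμ) < 1
ρ = 26.3/(5 × 4.0) = 26.3/20.00 = 1.3150
Since 1.3150 ≥ 1, the system is UNSTABLE.
Need c > λ/μ = 26.3/4.0 = 6.58.
Minimum servers needed: c = 7.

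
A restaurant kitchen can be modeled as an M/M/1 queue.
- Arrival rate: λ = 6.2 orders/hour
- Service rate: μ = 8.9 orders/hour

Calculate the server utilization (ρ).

Server utilization: ρ = λ/μ
ρ = 6.2/8.9 = 0.6966
The server is busy 69.66% of the time.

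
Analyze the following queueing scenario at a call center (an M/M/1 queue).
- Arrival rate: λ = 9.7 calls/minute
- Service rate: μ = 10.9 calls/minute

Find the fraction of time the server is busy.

Server utilization: ρ = λ/μ
ρ = 9.7/10.9 = 0.8899
The server is busy 88.99% of the time.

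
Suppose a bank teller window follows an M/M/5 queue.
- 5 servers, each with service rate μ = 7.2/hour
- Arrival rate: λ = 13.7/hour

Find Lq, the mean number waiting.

Traffic intensity: ρ = λ/(cμ) = 13.7/(5×7.2) = 0.3806
Since ρ = 0.3806 < 1, system is stable.
Offered load a = λ/μ = cρ = 13.7/7.2 = 1.9028
P₀ = [ Σₙ₌₀^4 aⁿ/n! + a^5/(5!(1-ρ)) ]⁻¹
Σ = a^0/0! + a^1/1! + a^2/2! + a^3/3! + a^4/4! = 1.00000 + 1.90278 + 1.81028 + 1.14819 + 0.546187 = 6.4074
a^5/(5!(1-ρ)) = 24.9425/(120 × 0.619444) = 0.3355
P₀ = 1/(6.4074 + 0.3355) = 0.1483
Lq = P₀·a^5·ρ / (5!(1-ρ)²) = 0.14830 × 24.9425 × 0.38056 / (120 × 0.38371) = 0.03057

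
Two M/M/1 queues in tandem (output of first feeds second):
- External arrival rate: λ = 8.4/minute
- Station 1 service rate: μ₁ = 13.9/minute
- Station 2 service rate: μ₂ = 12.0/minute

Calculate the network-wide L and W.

By Jackson's theorem, each station behaves as independent M/M/1.
Station 1: ρ₁ = 8.4/13.9 = 0.6043, L₁ = ρ₁/(1-ρ₁) = λ/(μ₁-λ) = 8.4/5.50 = 1.5273
Station 2: ρ₂ = 8.4/12.0 = 0.7000, L₂ = ρ₂/(1-ρ₂) = λ/(μ₂-λ) = 8.4/3.60 = 2.3333
Total: L = L₁ + L₂ = 1.5273 + 2.3333 = 3.8606
W = L/λ = 3.8606/8.4 = 0.4596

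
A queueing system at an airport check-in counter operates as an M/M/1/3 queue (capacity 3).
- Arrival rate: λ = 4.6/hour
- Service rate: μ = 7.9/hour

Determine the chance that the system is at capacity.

ρ = λ/μ = 4.6/7.9 = 0.58228
P₀ = (1-ρ)/(1-ρ^(K+1)) = (1-0.58228)/(1-0.58228^4) = 0.4177/0.8850 = 0.4720
P_K = P₀×ρ^K = 0.47198 × 0.58228^3 = 0.47198 × 0.19742 = 0.09318
Blocking probability = 9.32%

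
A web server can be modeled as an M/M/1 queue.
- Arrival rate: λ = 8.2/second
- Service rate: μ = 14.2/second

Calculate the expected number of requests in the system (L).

ρ = λ/μ = 8.2/14.2 = 0.5775
For M/M/1: L = λ/(μ-λ)
L = 8.2/(14.2-8.2) = 8.2/6.00
L = 1.3667 requests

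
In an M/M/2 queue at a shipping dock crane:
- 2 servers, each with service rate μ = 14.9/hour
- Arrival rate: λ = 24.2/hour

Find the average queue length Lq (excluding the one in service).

Traffic intensity: ρ = λ/(cμ) = 24.2/(2×14.9) = 0.8121
Since ρ = 0.8121 < 1, system is stable.
Offered load a = λ/μ = cρ = 24.2/14.9 = 1.6242
P₀ = [ Σₙ₌₀^1 aⁿ/n! + a^2/(2!(1-ρ)) ]⁻¹
Σ = a^0/0! + a^1/1! = 1.0000 + 1.6242 = 2.6242
a^2/(2!(1-ρ)) = 2.6379/(2 × 0.18792) = 7.0187
P₀ = 1/(2.6242 + 7.0187) = 0.1037
Lq = P₀·a^2·ρ / (2!(1-ρ)²) = 0.103704 × 2.63790 × 0.812081 / (2 × 0.0353137) = 3.1454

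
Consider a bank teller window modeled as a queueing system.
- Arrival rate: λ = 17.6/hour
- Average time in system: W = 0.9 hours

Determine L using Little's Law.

Little's Law: L = λW
L = 17.6 × 0.9 = 15.8400 transactions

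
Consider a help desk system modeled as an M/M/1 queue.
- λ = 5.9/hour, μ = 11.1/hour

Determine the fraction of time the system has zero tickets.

ρ = λ/μ = 5.9/11.1 = 0.5315
P(0) = 1 - ρ = 1 - 0.5315 = 0.4685
The server is idle 46.85% of the time.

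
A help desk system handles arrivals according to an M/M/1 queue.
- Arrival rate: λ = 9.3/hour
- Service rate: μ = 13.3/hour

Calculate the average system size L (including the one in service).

ρ = λ/μ = 9.3/13.3 = 0.6992
For M/M/1: L = λ/(μ-λ)
L = 9.3/(13.3-9.3) = 9.3/4.00
L = 2.3250 tickets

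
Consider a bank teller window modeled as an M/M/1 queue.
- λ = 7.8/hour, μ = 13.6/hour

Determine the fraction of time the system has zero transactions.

ρ = λ/μ = 7.8/13.6 = 0.5735
P(0) = 1 - ρ = 1 - 0.5735 = 0.4265
The server is idle 42.65% of the time.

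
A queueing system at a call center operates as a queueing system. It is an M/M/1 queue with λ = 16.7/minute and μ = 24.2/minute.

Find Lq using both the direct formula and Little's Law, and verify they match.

Method 1 (direct): Lq = λ²/(μ(μ-λ)) = 278.89/(24.2 × 7.50) = 1.5366

Method 2 (Little's Law):
W = 1/(μ-λ) = 1/7.50 = 0.13333
Wq = W - 1/μ = 0.13333 - 0.041322 = 0.09201
Lq = λWq = 16.7 × 0.09201 = 1.5366 ✔ (matches Method 1)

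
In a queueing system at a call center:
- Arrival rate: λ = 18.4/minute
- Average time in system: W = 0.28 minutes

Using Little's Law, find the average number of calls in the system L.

Little's Law: L = λW
L = 18.4 × 0.28 = 5.1520 calls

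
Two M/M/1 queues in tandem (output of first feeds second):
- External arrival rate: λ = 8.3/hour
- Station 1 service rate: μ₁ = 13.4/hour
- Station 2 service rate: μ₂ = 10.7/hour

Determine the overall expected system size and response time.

By Jackson's theorem, each station behaves as independent M/M/1.
Station 1: ρ₁ = 8.3/13.4 = 0.6194, L₁ = ρ₁/(1-ρ₁) = λ/(μ₁-λ) = 8.3/5.10 = 1.6275
Station 2: ρ₂ = 8.3/10.7 = 0.7757, L₂ = ρ₂/(1-ρ₂) = λ/(μ₂-λ) = 8.3/2.40 = 3.4583
Total: L = L₁ + L₂ = 1.6275 + 3.4583 = 5.0858
W = L/λ = 5.0858/8.3 = 0.6127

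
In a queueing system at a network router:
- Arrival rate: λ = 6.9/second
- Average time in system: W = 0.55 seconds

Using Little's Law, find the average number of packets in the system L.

Little's Law: L = λW
L = 6.9 × 0.55 = 3.7950 packets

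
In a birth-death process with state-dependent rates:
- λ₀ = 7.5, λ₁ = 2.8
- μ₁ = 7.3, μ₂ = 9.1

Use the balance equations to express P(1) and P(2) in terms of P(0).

Balance equations:
State 0: λ₀P₀ = μ₁P₁ → P₁ = (λ₀/μ₁)P₀ = (7.5/7.3)P₀ = 1.0274P₀
State 1: P₂ = (λ₀λ₁)/(μ₁μ₂)P₀ = (7.5×2.8)/(7.3×9.1)P₀ = 0.3161P₀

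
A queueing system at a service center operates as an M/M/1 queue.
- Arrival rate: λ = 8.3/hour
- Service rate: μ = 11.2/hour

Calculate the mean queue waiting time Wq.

First, compute utilization: ρ = λ/μ = 8.3/11.2 = 0.7411
For M/M/1: Wq = λ/(μ(μ-λ))
Wq = 8.3/(11.2 × (11.2-8.3))
Wq = 8.3/(11.2 × 2.90)
Wq = 0.2555 hours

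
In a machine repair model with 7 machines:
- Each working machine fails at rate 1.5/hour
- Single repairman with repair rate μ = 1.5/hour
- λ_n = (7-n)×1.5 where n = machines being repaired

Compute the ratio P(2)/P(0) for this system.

P(2)/P(0) = ∏_{i=0}^{2-1} λ_i/μ_{i+1}
= (7-0)×1.5/1.5 × (7-1)×1.5/1.5
= 42.0000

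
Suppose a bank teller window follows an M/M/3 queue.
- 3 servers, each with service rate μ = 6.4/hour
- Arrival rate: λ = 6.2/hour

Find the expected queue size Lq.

Traffic intensity: ρ = λ/(cμ) = 6.2/(3×6.4) = 0.3229
Since ρ = 0.3229 < 1, system is stable.
Offered load a = λ/μ = cρ = 6.2/6.4 = 0.9688
P₀ = [ Σₙ₌₀^2 aⁿ/n! + a^3/(3!(1-ρ)) ]⁻¹
Σ = a^0/0! + a^1/1! + a^2/2! = 1.0000 + 0.9688 + 0.4692 = 2.4380
a^3/(3!(1-ρ)) = 0.9091/(6 × 0.6771) = 0.2238
P₀ = 1/(2.4380 + 0.2238) = 0.3757
Lq = P₀·a^3·ρ / (3!(1-ρ)²) = 0.3757 × 0.9091 × 0.3229 / (6 × 0.4584) = 0.04010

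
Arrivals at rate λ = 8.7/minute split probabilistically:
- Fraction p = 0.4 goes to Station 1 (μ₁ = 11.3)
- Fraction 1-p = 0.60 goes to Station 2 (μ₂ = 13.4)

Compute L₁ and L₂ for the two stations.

Effective rates: λ₁ = 8.7×0.4 = 3.48, λ₂ = 8.7×0.60 = 5.22
Station 1: ρ₁ = 3.48/11.3 = 0.30796, L₁ = ρ₁/(1-ρ₁) = 0.30796/(1-0.30796) = 0.4450
Station 2: ρ₂ = 5.22/13.4 = 0.38955, L₂ = ρ₂/(1-ρ₂) = 0.38955/(1-0.38955) = 0.6381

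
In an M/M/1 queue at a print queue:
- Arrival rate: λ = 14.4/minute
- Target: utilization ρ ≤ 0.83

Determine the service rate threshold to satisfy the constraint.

ρ = λ/μ, so μ = λ/ρ
μ ≥ 14.4/0.83 = 17.3494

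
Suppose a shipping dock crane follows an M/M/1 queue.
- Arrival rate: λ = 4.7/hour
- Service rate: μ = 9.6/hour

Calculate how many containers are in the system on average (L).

ρ = λ/μ = 4.7/9.6 = 0.4896
For M/M/1: L = λ/(μ-λ)
L = 4.7/(9.6-4.7) = 4.7/4.90
L = 0.9592 containers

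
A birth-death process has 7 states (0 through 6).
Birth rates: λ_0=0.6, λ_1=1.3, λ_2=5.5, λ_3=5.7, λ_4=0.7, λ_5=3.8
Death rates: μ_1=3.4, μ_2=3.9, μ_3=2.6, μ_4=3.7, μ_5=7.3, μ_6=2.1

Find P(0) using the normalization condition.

Ratios P(n)/P(0) = (λ₀···λₙ₋₁)/(μ₁···μₙ):
P(1)/P(0) = (0.6)/(3.4) = 0.1765
P(2)/P(0) = (0.6×1.3)/(3.4×3.9) = 0.05882
P(3)/P(0) = (0.6×1.3×5.5)/(3.4×3.9×2.6) = 0.1244
P(4)/P(0) = (0.6×1.3×5.5×5.7)/(3.4×3.9×2.6×3.7) = 0.1917
P(5)/P(0) = (0.6×1.3×5.5×5.7×0.7)/(3.4×3.9×2.6×3.7×7.3) = 0.01838
P(6)/P(0) = (0.6×1.3×5.5×5.7×0.7×3.8)/(3.4×3.9×2.6×3.7×7.3×2.1) = 0.03326

Normalization: ∑ P(n) = 1
P(0) × (1.0000 + 0.1765 + 0.05882 + 0.1244 + 0.1917 + 0.01838 + 0.03326) = 1
P(0) × 1.6031 = 1
P(0) = 1/1.6031 = 0.6238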